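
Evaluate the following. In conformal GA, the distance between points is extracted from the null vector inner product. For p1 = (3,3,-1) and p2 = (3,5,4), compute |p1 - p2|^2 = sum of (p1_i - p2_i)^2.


p1 - p2 = (0, -2, -5)
|p1 - p2|^2 = 0^2 + (-2)^2 + (-5)^2
= 0 + 4 + 25
= 29


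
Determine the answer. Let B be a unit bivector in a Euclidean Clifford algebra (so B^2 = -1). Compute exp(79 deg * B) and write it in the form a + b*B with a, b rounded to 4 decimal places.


For a unit bivector B with B^2 = -1, the exponential series gives
e^(theta*B) = cos(theta) + sin(theta)*B (the GA analogue of Euler's formula).
theta = 79 degrees = 1.37881 rad
cos(79 deg) = 0.1908
sin(79 deg) = 0.9816
exp(theta*B) = 0.1908 + 0.9816*B


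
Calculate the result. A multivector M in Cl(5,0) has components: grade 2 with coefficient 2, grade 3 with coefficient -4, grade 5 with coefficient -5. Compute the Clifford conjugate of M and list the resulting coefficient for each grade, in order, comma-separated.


Clifford conjugate sign for grade k: (-1)^(k(k+1)/2)
Grade 2: (-1)^(2*3/2) = (-1)^3 = -1, coeff 2 -> -2
Grade 3: (-1)^(3*4/2) = (-1)^6 = 1, coeff -4 -> -4
Grade 5: (-1)^(5*6/2) = (-1)^15 = -1, coeff -5 -> 5
Conjugated coefficients: -2, -4, 5


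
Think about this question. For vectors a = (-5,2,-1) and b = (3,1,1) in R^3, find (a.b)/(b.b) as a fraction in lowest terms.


Projection coefficient = (a . b) / (b . b)
a . b = (-5)*3 + 2*1 + (-1)*1
= -15 + 2 + (-1) = -14
b . b = 3^2 + 1^2 + 1^2
= 9 + 1 + 1 = 11
Coefficient = -14/11
In lowest terms: -14/11


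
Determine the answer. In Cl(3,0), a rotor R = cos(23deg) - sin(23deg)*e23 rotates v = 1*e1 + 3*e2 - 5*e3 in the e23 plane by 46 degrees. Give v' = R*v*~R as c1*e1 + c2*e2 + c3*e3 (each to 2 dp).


Rotor R = cos(23deg) - sin(23deg)*e23
Rotation angle theta = 2 * 23 = 46 degrees in the e23 plane (e2 -> e3).
The component perpendicular to the plane (e1) is invariant: v'_1 = v1 = 1.00
cos(46deg) = 0.6947, sin(46deg) = 0.7193
v'_2 = v2*cos(theta) - v3*sin(theta) = 3*0.6947 - (-5)*0.7193 = 5.68
v'_3 = v2*sin(theta) + v3*cos(theta) = 3*0.7193 + (-5)*0.6947 = -1.32
v' = 1.00*e1 + 5.68*e2 - 1.32*e3


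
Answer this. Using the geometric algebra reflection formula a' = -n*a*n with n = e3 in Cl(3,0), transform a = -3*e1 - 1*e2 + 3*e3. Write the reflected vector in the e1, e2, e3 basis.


Reflection formula: a' = -n*a*n, with n = e3 (unit vector, n^2 = 1).
For reflection through hyperplane perp to e3:
The component along e3 flips sign, others stay.
a = (-3, -1, 3)
a' = (-3, -1, -3)
a' = -3*e1 - 1*e2 - 3*e3


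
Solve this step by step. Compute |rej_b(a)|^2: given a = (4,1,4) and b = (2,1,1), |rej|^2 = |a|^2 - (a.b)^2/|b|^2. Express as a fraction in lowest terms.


|a|^2 = 4^2 + 1^2 + 4^2 = 33
|b|^2 = 2^2 + 1^2 + 1^2 = 6
a . b = 4*2 + 1*1 + 4*1 = 13
(a.b)^2 = 13^2 = 169
|rej|^2 = 33 - 169/6
= (198 - 169)/6
= 29/6
In lowest terms: 29/6


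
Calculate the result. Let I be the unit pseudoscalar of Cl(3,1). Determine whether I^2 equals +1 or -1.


The pseudoscalar I = e1...e_n (product of all n generators) of Cl(p,q) satisfies I^2 = (-1)^(q + n(n-1)/2).
p = 3, q = 1, n = p + q = 4
n(n-1)/2 = 4 * 3 / 2 = 6
Exponent = q + n(n-1)/2 = 1 + 6 = 7
I^2 = (-1)^7 = -1


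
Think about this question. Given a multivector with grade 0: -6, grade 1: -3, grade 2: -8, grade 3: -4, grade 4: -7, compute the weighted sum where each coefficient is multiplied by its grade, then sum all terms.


Grade-weighted sum = sum of grade_k * coefficient_k
0*(-6) = 0
1*(-3) = -3
2*(-8) = -16
3*(-4) = -12
4*(-7) = -28
Total = 0 + (-3) + (-16) + (-12) + (-28) = -59


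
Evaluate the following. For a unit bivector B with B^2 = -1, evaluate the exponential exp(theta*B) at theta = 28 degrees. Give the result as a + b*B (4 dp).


For a unit bivector B with B^2 = -1, the exponential series gives
e^(theta*B) = cos(theta) + sin(theta)*B (the GA analogue of Euler's formula).
theta = 28 degrees = 0.488692 rad
cos(28 deg) = 0.8829
sin(28 deg) = 0.4695
exp(theta*B) = 0.8829 + 0.4695*B


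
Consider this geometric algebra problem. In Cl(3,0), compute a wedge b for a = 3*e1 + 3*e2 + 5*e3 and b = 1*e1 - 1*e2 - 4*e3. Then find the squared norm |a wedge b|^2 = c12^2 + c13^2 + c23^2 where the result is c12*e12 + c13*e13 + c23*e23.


a wedge b = (a1*b2 - a2*b1)*e12 + (a1*b3 - a3*b1)*e13 + (a2*b3 - a3*b2)*e23
e12 coeff: 3*(-1) - 3*1 = -3 - 3 = -6
e13 coeff: 3*(-4) - 5*1 = -12 - 5 = -17
e23 coeff: 3*(-4) - 5*(-1) = -12 - (-5) = -7
|a wedge b|^2 = (-6)^2 + (-17)^2 + (-7)^2
= 36 + 289 + 49
= 374


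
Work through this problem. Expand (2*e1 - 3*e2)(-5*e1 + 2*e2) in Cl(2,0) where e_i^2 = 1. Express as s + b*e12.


Expand: (2*e1 - 3*e2)(-5*e1 + 2*e2)
= 2*(-5)*e1e1 + 2*2*e1e2 + (-3)*(-5)*e2e1 + (-3)*2*e2e2
Using e1^2 = e2^2 = 1, e2e1 = -e1e2:
Scalar part s = 2*(-5) + (-3)*2 = -10 + (-6) = -16
Bivector part b = 2*2 - (-3)*(-5) = 4 - 15 = -11
uv = -16 - 11*e12


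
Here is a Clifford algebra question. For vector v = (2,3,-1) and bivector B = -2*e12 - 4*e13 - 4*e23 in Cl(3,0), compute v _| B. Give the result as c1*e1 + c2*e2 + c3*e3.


Left contraction v _| B = <vB>_1 (grade-1 part of the geometric product vB).
Using e1_|e12 = e2, e2_|e12 = -e1, e1_|e13 = e3, e3_|e13 = -e1, e2_|e23 = e3, e3_|e23 = -e2:
e1 coeff: -v2*b12 - v3*b13 = -(3)*(-2) - (-1)*(-4) = 2
e2 coeff: v1*b12 - v3*b23 = (2)*(-2) - (-1)*(-4) = -8
e3 coeff: v1*b13 + v2*b23 = (2)*(-4) + (3)*(-4) = -20
v _| B = 2*e1 - 8*e2 - 20*e3


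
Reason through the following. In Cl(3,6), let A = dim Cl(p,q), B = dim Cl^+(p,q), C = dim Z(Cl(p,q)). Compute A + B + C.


n = 3 + 6 = 9
Total dim = 2^9 = 512
Even subalgebra dim = 2^8 = 256
n is odd, so center dim = 2
Sum = 512 + 256 + 2 = 770


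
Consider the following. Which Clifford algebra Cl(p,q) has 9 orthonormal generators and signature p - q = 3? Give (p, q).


We need p + q = 9 and p - q = 3.
Adding: 2p = 9 + 3 = 12, so p = 6.
Then q = 9 - 6 = 3.
(p, q) = (6, 3)


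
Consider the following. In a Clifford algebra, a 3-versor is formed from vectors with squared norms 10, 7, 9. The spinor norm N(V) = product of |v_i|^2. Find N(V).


Spinor norm N(V) = |v1|^2 * |v2|^2 * ... * |v3|^2
= 10 * 7 * 9
Running product: 10, 70, 630
N(V) = 630


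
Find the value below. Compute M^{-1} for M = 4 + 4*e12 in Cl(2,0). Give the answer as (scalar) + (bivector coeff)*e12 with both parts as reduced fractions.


M = 4 + 4*e12, where e12^2 = -1.
Since M commutes with its reverse ~M = a - b*e12, M * ~M = a^2 - b^2*e12^2 = a^2 + b^2.
So M^{-1} = ~M / (a^2 + b^2) = (a - b*e12)/(a^2 + b^2).
a^2 + b^2 = 16 + 16 = 32
Scalar part = 4/32 = 1/8
Bivector coeff = -4/32 = -1/8
M^{-1} = 1/8 - 1/8*e12


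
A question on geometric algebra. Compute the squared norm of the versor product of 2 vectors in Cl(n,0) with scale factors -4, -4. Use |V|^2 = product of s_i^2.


Each vector v_i has |v_i|^2 = s_i^2
Squared scales: (-4)^2 = 16, (-4)^2 = 16
|V|^2 = 16 * 16
= 256


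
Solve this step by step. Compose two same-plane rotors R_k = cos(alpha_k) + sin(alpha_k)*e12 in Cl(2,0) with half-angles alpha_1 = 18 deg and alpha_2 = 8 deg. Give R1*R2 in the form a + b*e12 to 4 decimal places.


Same-plane rotors commute and their half-angles add:
R1*R2 = cos(a1 + a2) + sin(a1 + a2)*e12.
a1 + a2 = 18 + 8 = 26 deg
cos(26 deg) = 0.8988
sin(26 deg) = 0.4384
R1*R2 = 0.8988 + 0.4384*e12


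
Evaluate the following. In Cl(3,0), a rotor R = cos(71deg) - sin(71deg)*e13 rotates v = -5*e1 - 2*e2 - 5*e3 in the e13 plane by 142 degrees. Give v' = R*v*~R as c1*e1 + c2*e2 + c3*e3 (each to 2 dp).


Rotor R = cos(71deg) - sin(71deg)*e13
Rotation angle theta = 2 * 71 = 142 degrees in the e13 plane (e1 -> e3).
The component perpendicular to the plane (e2) is invariant: v'_2 = v2 = -2.00
cos(142deg) = -0.7880, sin(142deg) = 0.6157
v'_1 = v1*cos(theta) - v3*sin(theta) = -5*(-0.7880) - (-5)*0.6157 = 7.02
v'_3 = v1*sin(theta) + v3*cos(theta) = -5*0.6157 + (-5)*(-0.7880) = 0.86
v' = 7.02*e1 - 2.00*e2 + 0.86*e3


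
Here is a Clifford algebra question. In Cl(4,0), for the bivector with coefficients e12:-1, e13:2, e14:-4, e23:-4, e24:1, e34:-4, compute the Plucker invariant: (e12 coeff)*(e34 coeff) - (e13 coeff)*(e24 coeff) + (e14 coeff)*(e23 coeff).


Plucker relation: af - be + cd
a*f = (-1)*(-4) = 4
b*e = 2*1 = 2
c*d = (-4)*(-4) = 16
af - be + cd = 4 - 2 + 16
= 18


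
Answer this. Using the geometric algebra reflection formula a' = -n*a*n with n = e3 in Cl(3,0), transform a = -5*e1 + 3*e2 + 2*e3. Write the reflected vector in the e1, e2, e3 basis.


Reflection formula: a' = -n*a*n, with n = e3 (unit vector, n^2 = 1).
For reflection through hyperplane perp to e3:
The component along e3 flips sign, others stay.
a = (-5, 3, 2)
a' = (-5, 3, -2)
a' = -5*e1 + 3*e2 - 2*e3


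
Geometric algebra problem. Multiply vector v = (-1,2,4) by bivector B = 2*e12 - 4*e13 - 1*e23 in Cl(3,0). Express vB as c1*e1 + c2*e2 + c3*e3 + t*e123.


vB has grade-1 (vector) and grade-3 (trivector) parts: vB = (v _| B) + (v ^ B).
Vector part <vB>_1:
  e1: -v2*b12 - v3*b13 = -(2)*(2) - (4)*(-4) = 12
  e2: v1*b12 - v3*b23 = (-1)*(2) - (4)*(-1) = 2
  e3: v1*b13 + v2*b23 = (-1)*(-4) + (2)*(-1) = 2
Trivector part <vB>_3:
  e123: v1*b23 - v2*b13 + v3*b12 = (-1)*(-1) - (2)*(-4) + (4)*(2) = 17
vB = 12*e1 + 2*e2 + 2*e3 + 17*e123


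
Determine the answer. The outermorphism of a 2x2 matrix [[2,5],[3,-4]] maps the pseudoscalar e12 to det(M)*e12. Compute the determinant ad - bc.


The outermorphism of a linear map f sends e1^e2 to f(e1)^f(e2).
f(e1) = 2*e1 + 3*e2
f(e2) = 5*e1 - 4*e2
f(e1) ^ f(e2) = (2*e1 + 3*e2) ^ (5*e1 - 4*e2)
= 2*(-4)*e12 + 3*5*e21
= (-8 - 15)*e12
= -23*e12
Coefficient = -23


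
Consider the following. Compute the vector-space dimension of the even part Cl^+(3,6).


Even subalgebra dimension = 2^(n-1)
n = 3 + 6 = 9
2^(9 - 1) = 2^8 = 256
Verification: sum of C(9,k) for even k = 1 + 36 + 126 + 84 + 9 = 256
Result = 256


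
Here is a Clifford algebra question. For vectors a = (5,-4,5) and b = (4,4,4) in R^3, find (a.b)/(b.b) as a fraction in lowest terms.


Projection coefficient = (a . b) / (b . b)
a . b = 5*4 + (-4)*4 + 5*4
= 20 + (-16) + 20 = 24
b . b = 4^2 + 4^2 + 4^2
= 16 + 16 + 16 = 48
Coefficient = 24/48
In lowest terms: 1/2


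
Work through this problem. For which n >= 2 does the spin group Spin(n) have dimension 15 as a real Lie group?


dim Spin(n) = dim so(n) = n(n-1)/2.
Solve n(n-1)/2 = 15, i.e. n^2 - n - 30 = 0.
Discriminant = 1 + 8*15 = 121
n = (1 + sqrt(121))/2 = (1 + 11)/2 = 6


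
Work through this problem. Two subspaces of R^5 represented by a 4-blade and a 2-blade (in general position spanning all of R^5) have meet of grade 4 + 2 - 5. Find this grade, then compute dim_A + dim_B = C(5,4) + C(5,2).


Meet grade = grade(A) + grade(B) - n
= 4 + 2 - 5 = 1
C(5,4) = 5
C(5,2) = 10
dim_A + dim_B = 5 + 10 = 15


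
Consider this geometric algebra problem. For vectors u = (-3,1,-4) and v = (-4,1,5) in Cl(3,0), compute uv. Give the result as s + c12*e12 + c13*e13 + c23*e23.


In Cl(3,0): e_i^2 = 1, e_ie_j = -e_je_i for i != j.
Scalar part = u . v = (-3)*(-4) + 1*1 + (-4)*5
= 12 + 1 + (-20) = -7
e12 coeff = (-3)*1 - 1*(-4) = -3 - (-4) = 1
e13 coeff = (-3)*5 - (-4)*(-4) = -15 - 16 = -31
e23 coeff = 1*5 - (-4)*1 = 5 - (-4) = 9
uv = -7 + 1*e12 - 31*e13 + 9*e23


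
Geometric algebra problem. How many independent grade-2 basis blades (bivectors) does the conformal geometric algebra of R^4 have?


The conformal model of R^4 uses Cl(5,1) with m = 4 + 2 = 6 generators.
Number of grade-2 blades = C(m, 2) = C(6, 2)
= 6*5/2 = 15


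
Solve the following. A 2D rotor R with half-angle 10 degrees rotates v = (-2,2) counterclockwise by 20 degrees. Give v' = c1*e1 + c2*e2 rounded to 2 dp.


Rotor R = cos(10deg) - sin(10deg)*e12
Rotation angle theta = 2 * 10 = 20 degrees
v' = R*v*~R rotates v by theta.
cos(20deg) = 0.9397, sin(20deg) = 0.3420
v'_1 = -2*cos(20deg) - 2*sin(20deg)
= -2*0.9397 - 2*0.3420
= -2.56
v'_2 = -2*sin(20deg) + 2*cos(20deg)
= -2*0.3420 + 2*0.9397
= 1.20
v' = -2.56*e1 + 1.20*e2


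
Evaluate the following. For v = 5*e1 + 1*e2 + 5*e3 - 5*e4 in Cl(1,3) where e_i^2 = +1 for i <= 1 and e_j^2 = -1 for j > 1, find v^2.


v^2 = sum of c_i^2 * e_i^2
Positive signature terms (e_i^2 = +1): 5^2 = 25
Negative signature terms (e_j^2 = -1): 1^2 + 5^2 + (-5)^2 = 51
v^2 = 25 - 51 = -26


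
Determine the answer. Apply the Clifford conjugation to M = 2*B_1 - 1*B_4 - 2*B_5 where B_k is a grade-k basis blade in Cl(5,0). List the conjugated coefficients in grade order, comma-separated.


Clifford conjugate sign for grade k: (-1)^(k(k+1)/2)
Grade 1: (-1)^(1*2/2) = (-1)^1 = -1, coeff 2 -> -2
Grade 4: (-1)^(4*5/2) = (-1)^10 = 1, coeff -1 -> -1
Grade 5: (-1)^(5*6/2) = (-1)^15 = -1, coeff -2 -> 2
Conjugated coefficients: -2, -1, 2


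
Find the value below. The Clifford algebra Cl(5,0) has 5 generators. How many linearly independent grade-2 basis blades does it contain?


Number of grade-k basis blades in Cl(p,q) with n = p + q is C(n, k).
n = 5 + 0 = 5
C(5, 2) = 5! / (2! * 3!)
= 120 / (2 * 6)
= 10


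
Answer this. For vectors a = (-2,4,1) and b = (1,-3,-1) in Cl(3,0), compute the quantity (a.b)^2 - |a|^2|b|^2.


a . b = (-2)*1 + 4*(-3) + 1*(-1)
= -2 + (-12) + (-1) = -15
|a|^2 = (-2)^2 + 4^2 + 1^2 = 21
|b|^2 = 1^2 + (-3)^2 + (-1)^2 = 11
(a.b)^2 = (-15)^2 = 225
|a|^2 * |b|^2 = 21 * 11 = 231
Result = 225 - 231 = -6


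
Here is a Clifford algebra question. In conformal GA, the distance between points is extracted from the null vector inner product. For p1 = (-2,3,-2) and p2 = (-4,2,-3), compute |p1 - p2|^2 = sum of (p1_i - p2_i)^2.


p1 - p2 = (2, 1, 1)
|p1 - p2|^2 = 2^2 + 1^2 + 1^2
= 4 + 1 + 1
= 6


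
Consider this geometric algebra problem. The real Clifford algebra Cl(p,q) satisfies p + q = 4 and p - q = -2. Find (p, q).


We need p + q = 4 and p - q = -2.
Adding: 2p = 4 + (-2) = 2, so p = 1.
Then q = 4 - 1 = 3.
(p, q) = (1, 3)


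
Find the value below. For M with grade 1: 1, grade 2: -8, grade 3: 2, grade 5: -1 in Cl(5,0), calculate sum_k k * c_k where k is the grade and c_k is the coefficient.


Grade-weighted sum = sum of grade_k * coefficient_k
1*1 = 1
2*(-8) = -16
3*2 = 6
5*(-1) = -5
Total = 1 + (-16) + 6 + (-5) = -14


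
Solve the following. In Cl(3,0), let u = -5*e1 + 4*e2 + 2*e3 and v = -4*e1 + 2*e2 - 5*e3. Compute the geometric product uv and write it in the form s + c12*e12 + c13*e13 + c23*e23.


In Cl(3,0): e_i^2 = 1, e_ie_j = -e_je_i for i != j.
Scalar part = u . v = (-5)*(-4) + 4*2 + 2*(-5)
= 20 + 8 + (-10) = 18
e12 coeff = (-5)*2 - 4*(-4) = -10 - (-16) = 6
e13 coeff = (-5)*(-5) - 2*(-4) = 25 - (-8) = 33
e23 coeff = 4*(-5) - 2*2 = -20 - 4 = -24
uv = 18 + 6*e12 + 33*e13 - 24*e23


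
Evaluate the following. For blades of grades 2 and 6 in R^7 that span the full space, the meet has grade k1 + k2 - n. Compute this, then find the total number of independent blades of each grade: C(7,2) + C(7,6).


Meet grade = grade(A) + grade(B) - n
= 2 + 6 - 7 = 1
C(7,2) = 21
C(7,6) = 7
dim_A + dim_B = 21 + 7 = 28


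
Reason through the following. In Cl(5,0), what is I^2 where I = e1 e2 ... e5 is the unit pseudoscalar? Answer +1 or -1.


The pseudoscalar I = e1...e_n (product of all n generators) of Cl(p,q) satisfies I^2 = (-1)^(q + n(n-1)/2).
p = 5, q = 0, n = p + q = 5
n(n-1)/2 = 5 * 4 / 2 = 10
Exponent = q + n(n-1)/2 = 0 + 10 = 10
I^2 = (-1)^10 = +1


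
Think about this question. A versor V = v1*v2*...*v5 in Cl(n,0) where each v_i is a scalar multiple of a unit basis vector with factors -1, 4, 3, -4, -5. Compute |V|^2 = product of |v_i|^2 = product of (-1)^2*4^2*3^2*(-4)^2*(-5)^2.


Each vector v_i has |v_i|^2 = s_i^2
Squared scales: (-1)^2 = 1, 4^2 = 16, 3^2 = 9, (-4)^2 = 16, (-5)^2 = 25
|V|^2 = 1 * 16 * 9 * 16 * 25
= 57600


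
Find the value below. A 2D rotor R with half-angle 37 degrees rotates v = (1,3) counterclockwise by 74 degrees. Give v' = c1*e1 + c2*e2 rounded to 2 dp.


Rotor R = cos(37deg) - sin(37deg)*e12
Rotation angle theta = 2 * 37 = 74 degrees
v' = R*v*~R rotates v by theta.
cos(74deg) = 0.2756, sin(74deg) = 0.9613
v'_1 = 1*cos(74deg) - 3*sin(74deg)
= 1*0.2756 - 3*0.9613
= -2.61
v'_2 = 1*sin(74deg) + 3*cos(74deg)
= 1*0.9613 + 3*0.2756
= 1.79
v' = -2.61*e1 + 1.79*e2


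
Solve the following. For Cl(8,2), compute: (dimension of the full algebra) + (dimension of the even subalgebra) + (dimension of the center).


n = 8 + 2 = 10
Total dim = 2^10 = 1024
Even subalgebra dim = 2^9 = 512
n is even, so center dim = 1
Sum = 1024 + 512 + 1 = 1537


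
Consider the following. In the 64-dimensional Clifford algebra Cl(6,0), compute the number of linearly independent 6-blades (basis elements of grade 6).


Number of grade-k basis blades in Cl(p,q) with n = p + q is C(n, k).
n = 6 + 0 = 6
C(6, 6) = 6! / (6! * 0!)
= 720 / (720 * 1)
= 1


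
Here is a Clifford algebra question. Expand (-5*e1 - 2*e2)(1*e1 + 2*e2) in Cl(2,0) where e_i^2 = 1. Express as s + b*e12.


Expand: (-5*e1 - 2*e2)(1*e1 + 2*e2)
= (-5)*1*e1e1 + (-5)*2*e1e2 + (-2)*1*e2e1 + (-2)*2*e2e2
Using e1^2 = e2^2 = 1, e2e1 = -e1e2:
Scalar part s = (-5)*1 + (-2)*2 = -5 + (-4) = -9
Bivector part b = (-5)*2 - (-2)*1 = -10 - (-2) = -8
uv = -9 - 8*e12


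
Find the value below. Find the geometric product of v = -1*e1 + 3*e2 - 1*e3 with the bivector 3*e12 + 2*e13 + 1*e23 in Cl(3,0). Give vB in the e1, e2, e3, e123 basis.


vB has grade-1 (vector) and grade-3 (trivector) parts: vB = (v _| B) + (v ^ B).
Vector part <vB>_1:
  e1: -v2*b12 - v3*b13 = -(3)*(3) - (-1)*(2) = -7
  e2: v1*b12 - v3*b23 = (-1)*(3) - (-1)*(1) = -2
  e3: v1*b13 + v2*b23 = (-1)*(2) + (3)*(1) = 1
Trivector part <vB>_3:
  e123: v1*b23 - v2*b13 + v3*b12 = (-1)*(1) - (3)*(2) + (-1)*(3) = -10
vB = -7*e1 - 2*e2 + 1*e3 - 10*e123


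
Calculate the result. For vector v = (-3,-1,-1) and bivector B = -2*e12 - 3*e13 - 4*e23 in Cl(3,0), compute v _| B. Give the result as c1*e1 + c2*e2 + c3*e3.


Left contraction v _| B = <vB>_1 (grade-1 part of the geometric product vB).
Using e1_|e12 = e2, e2_|e12 = -e1, e1_|e13 = e3, e3_|e13 = -e1, e2_|e23 = e3, e3_|e23 = -e2:
e1 coeff: -v2*b12 - v3*b13 = -(-1)*(-2) - (-1)*(-3) = -5
e2 coeff: v1*b12 - v3*b23 = (-3)*(-2) - (-1)*(-4) = 2
e3 coeff: v1*b13 + v2*b23 = (-3)*(-3) + (-1)*(-4) = 13
v _| B = -5*e1 + 2*e2 + 13*e3


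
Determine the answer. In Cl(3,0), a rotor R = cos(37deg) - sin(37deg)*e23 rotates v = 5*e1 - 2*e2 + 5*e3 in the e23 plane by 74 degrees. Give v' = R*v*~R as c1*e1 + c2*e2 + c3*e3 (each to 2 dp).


Rotor R = cos(37deg) - sin(37deg)*e23
Rotation angle theta = 2 * 37 = 74 degrees in the e23 plane (e2 -> e3).
The component perpendicular to the plane (e1) is invariant: v'_1 = v1 = 5.00
cos(74deg) = 0.2756, sin(74deg) = 0.9613
v'_2 = v2*cos(theta) - v3*sin(theta) = -2*0.2756 - 5*0.9613 = -5.36
v'_3 = v2*sin(theta) + v3*cos(theta) = -2*0.9613 + 5*0.2756 = -0.54
v' = 5.00*e1 - 5.36*e2 - 0.54*e3


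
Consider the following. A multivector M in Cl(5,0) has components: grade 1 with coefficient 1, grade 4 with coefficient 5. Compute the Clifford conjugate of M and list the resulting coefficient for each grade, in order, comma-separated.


Clifford conjugate sign for grade k: (-1)^(k(k+1)/2)
Grade 1: (-1)^(1*2/2) = (-1)^1 = -1, coeff 1 -> -1
Grade 4: (-1)^(4*5/2) = (-1)^10 = 1, coeff 5 -> 5
Conjugated coefficients: -1, 5


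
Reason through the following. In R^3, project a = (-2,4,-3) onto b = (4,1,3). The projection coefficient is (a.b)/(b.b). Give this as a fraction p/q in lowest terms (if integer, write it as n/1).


Projection coefficient = (a . b) / (b . b)
a . b = (-2)*4 + 4*1 + (-3)*3
= -8 + 4 + (-9) = -13
b . b = 4^2 + 1^2 + 3^2
= 16 + 1 + 9 = 26
Coefficient = -13/26
In lowest terms: -1/2


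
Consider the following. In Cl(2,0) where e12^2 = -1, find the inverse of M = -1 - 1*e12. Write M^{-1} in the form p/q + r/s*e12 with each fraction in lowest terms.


M = -1 - 1*e12, where e12^2 = -1.
Since M commutes with its reverse ~M = a - b*e12, M * ~M = a^2 - b^2*e12^2 = a^2 + b^2.
So M^{-1} = ~M / (a^2 + b^2) = (a - b*e12)/(a^2 + b^2).
a^2 + b^2 = 1 + 1 = 2
Scalar part = -1/2 = -1/2
Bivector coeff = 1/2 = 1/2
M^{-1} = -1/2 + 1/2*e12


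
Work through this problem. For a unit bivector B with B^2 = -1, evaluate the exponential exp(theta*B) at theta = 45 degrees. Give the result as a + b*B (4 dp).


For a unit bivector B with B^2 = -1, the exponential series gives
e^(theta*B) = cos(theta) + sin(theta)*B (the GA analogue of Euler's formula).
theta = 45 degrees = 0.785398 rad
cos(45 deg) = 0.7071
sin(45 deg) = 0.7071
exp(theta*B) = 0.7071 + 0.7071*B


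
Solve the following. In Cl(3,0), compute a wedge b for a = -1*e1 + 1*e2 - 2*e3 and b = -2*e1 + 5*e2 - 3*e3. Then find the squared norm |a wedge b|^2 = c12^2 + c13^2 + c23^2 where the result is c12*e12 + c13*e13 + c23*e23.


a wedge b = (a1*b2 - a2*b1)*e12 + (a1*b3 - a3*b1)*e13 + (a2*b3 - a3*b2)*e23
e12 coeff: (-1)*5 - 1*(-2) = -5 - (-2) = -3
e13 coeff: (-1)*(-3) - (-2)*(-2) = 3 - 4 = -1
e23 coeff: 1*(-3) - (-2)*5 = -3 - (-10) = 7
|a wedge b|^2 = (-3)^2 + (-1)^2 + 7^2
= 9 + 1 + 49
= 59


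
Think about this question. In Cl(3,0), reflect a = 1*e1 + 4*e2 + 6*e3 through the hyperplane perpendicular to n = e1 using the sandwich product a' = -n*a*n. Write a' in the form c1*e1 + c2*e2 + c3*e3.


Reflection formula: a' = -n*a*n, with n = e1 (unit vector, n^2 = 1).
For reflection through hyperplane perp to e1:
The component along e1 flips sign, others stay.
a = (1, 4, 6)
a' = (-1, 4, 6)
a' = -1*e1 + 4*e2 + 6*e3


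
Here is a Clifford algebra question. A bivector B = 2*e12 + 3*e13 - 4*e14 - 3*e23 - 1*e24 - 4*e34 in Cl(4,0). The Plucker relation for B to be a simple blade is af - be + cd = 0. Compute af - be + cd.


Plucker relation: af - be + cd
a*f = 2*(-4) = -8
b*e = 3*(-1) = -3
c*d = (-4)*(-3) = 12
af - be + cd = -8 - (-3) + 12
= 7


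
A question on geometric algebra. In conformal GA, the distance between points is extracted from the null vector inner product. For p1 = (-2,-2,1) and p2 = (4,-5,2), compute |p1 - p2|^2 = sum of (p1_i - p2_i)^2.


p1 - p2 = (-6, 3, -1)
|p1 - p2|^2 = (-6)^2 + 3^2 + (-1)^2
= 36 + 9 + 1
= 46


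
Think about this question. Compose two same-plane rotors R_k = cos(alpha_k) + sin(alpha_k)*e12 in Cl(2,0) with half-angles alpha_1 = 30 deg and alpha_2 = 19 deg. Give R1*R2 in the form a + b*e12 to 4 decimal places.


Same-plane rotors commute and their half-angles add:
R1*R2 = cos(a1 + a2) + sin(a1 + a2)*e12.
a1 + a2 = 30 + 19 = 49 deg
cos(49 deg) = 0.6561
sin(49 deg) = 0.7547
R1*R2 = 0.6561 + 0.7547*e12


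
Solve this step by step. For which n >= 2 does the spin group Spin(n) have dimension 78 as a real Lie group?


dim Spin(n) = dim so(n) = n(n-1)/2.
Solve n(n-1)/2 = 78, i.e. n^2 - n - 156 = 0.
Discriminant = 1 + 8*78 = 625
n = (1 + sqrt(625))/2 = (1 + 25)/2 = 13


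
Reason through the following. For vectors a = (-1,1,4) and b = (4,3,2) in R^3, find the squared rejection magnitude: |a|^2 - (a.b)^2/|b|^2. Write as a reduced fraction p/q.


|a|^2 = (-1)^2 + 1^2 + 4^2 = 18
|b|^2 = 4^2 + 3^2 + 2^2 = 29
a . b = (-1)*4 + 1*3 + 4*2 = 7
(a.b)^2 = 7^2 = 49
|rej|^2 = 18 - 49/29
= (522 - 49)/29
= 473/29
In lowest terms: 473/29


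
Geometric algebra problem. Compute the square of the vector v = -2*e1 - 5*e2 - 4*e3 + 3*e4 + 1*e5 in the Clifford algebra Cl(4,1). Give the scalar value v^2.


v^2 = sum of c_i^2 * e_i^2
Positive signature terms (e_i^2 = +1): (-2)^2 + (-5)^2 + (-4)^2 + 3^2 = 54
Negative signature terms (e_j^2 = -1): 1^2 = 1
v^2 = 54 - 1 = 53


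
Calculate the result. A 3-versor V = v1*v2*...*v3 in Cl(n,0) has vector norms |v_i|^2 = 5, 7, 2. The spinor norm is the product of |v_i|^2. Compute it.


Spinor norm N(V) = |v1|^2 * |v2|^2 * ... * |v3|^2
= 5 * 7 * 2
Running product: 5, 35, 70
N(V) = 70


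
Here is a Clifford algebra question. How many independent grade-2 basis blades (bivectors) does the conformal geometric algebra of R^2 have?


The conformal model of R^2 uses Cl(3,1) with m = 2 + 2 = 4 generators.
Number of grade-2 blades = C(m, 2) = C(4, 2)
= 4*3/2 = 6


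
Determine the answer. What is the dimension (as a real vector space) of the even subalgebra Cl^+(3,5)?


Even subalgebra dimension = 2^(n-1)
n = 3 + 5 = 8
2^(8 - 1) = 2^7 = 128
Verification: sum of C(8,k) for even k = 1 + 28 + 70 + 28 + 1 = 128
Result = 128


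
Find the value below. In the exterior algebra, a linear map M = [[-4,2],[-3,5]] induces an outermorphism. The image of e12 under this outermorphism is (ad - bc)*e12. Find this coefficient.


The outermorphism of a linear map f sends e1^e2 to f(e1)^f(e2).
f(e1) = -4*e1 - 3*e2
f(e2) = 2*e1 + 5*e2
f(e1) ^ f(e2) = (-4*e1 - 3*e2) ^ (2*e1 + 5*e2)
= (-4)*5*e12 + (-3)*2*e21
= (-20 - (-6))*e12
= -14*e12
Coefficient = -14


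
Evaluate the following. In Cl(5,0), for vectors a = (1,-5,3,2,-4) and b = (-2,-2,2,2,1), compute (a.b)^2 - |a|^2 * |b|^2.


a . b = 1*(-2) + (-5)*(-2) + 3*2 + 2*2 + (-4)*1
= -2 + 10 + 6 + 4 + (-4) = 14
|a|^2 = 1^2 + (-5)^2 + 3^2 + 2^2 + (-4)^2 = 55
|b|^2 = (-2)^2 + (-2)^2 + 2^2 + 2^2 + 1^2 = 17
(a.b)^2 = 14^2 = 196
|a|^2 * |b|^2 = 55 * 17 = 935
Result = 196 - 935 = -739


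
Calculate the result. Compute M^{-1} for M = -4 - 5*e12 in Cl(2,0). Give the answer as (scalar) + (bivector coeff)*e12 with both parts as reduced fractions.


M = -4 - 5*e12, where e12^2 = -1.
Since M commutes with its reverse ~M = a - b*e12, M * ~M = a^2 - b^2*e12^2 = a^2 + b^2.
So M^{-1} = ~M / (a^2 + b^2) = (a - b*e12)/(a^2 + b^2).
a^2 + b^2 = 16 + 25 = 41
Scalar part = -4/41 = -4/41
Bivector coeff = 5/41 = 5/41
M^{-1} = -4/41 + 5/41*e12


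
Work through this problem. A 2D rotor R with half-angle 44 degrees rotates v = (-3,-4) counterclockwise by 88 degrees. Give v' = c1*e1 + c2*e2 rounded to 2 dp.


Rotor R = cos(44deg) - sin(44deg)*e12
Rotation angle theta = 2 * 44 = 88 degrees
v' = R*v*~R rotates v by theta.
cos(88deg) = 0.0349, sin(88deg) = 0.9994
v'_1 = -3*cos(88deg) - (-4)*sin(88deg)
= -3*0.0349 - (-4)*0.9994
= 3.89
v'_2 = -3*sin(88deg) + (-4)*cos(88deg)
= -3*0.9994 + (-4)*0.0349
= -3.14
v' = 3.89*e1 - 3.14*e2


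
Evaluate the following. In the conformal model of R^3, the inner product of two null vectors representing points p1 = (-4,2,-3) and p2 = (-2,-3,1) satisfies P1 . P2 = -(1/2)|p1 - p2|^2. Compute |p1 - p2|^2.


p1 - p2 = (-2, 5, -4)
|p1 - p2|^2 = (-2)^2 + 5^2 + (-4)^2
= 4 + 25 + 16
= 45


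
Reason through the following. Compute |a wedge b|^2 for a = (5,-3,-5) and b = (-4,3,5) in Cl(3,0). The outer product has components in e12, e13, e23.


a wedge b = (a1*b2 - a2*b1)*e12 + (a1*b3 - a3*b1)*e13 + (a2*b3 - a3*b2)*e23
e12 coeff: 5*3 - (-3)*(-4) = 15 - 12 = 3
e13 coeff: 5*5 - (-5)*(-4) = 25 - 20 = 5
e23 coeff: (-3)*5 - (-5)*3 = -15 - (-15) = 0
|a wedge b|^2 = 3^2 + 5^2 + 0^2
= 9 + 25 + 0
= 34


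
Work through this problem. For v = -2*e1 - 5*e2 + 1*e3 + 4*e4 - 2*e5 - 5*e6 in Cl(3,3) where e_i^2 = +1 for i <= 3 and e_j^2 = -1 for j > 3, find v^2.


v^2 = sum of c_i^2 * e_i^2
Positive signature terms (e_i^2 = +1): (-2)^2 + (-5)^2 + 1^2 = 30
Negative signature terms (e_j^2 = -1): 4^2 + (-2)^2 + (-5)^2 = 45
v^2 = 30 - 45 = -15


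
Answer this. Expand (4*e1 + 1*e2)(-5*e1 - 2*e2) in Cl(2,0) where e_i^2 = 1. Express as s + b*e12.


Expand: (4*e1 + 1*e2)(-5*e1 - 2*e2)
= 4*(-5)*e1e1 + 4*(-2)*e1e2 + 1*(-5)*e2e1 + 1*(-2)*e2e2
Using e1^2 = e2^2 = 1, e2e1 = -e1e2:
Scalar part s = 4*(-5) + 1*(-2) = -20 + (-2) = -22
Bivector part b = 4*(-2) - 1*(-5) = -8 - (-5) = -3
uv = -22 - 3*e12


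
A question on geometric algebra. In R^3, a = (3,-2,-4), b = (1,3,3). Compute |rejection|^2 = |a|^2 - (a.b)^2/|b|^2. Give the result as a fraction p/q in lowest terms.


|a|^2 = 3^2 + (-2)^2 + (-4)^2 = 29
|b|^2 = 1^2 + 3^2 + 3^2 = 19
a . b = 3*1 + (-2)*3 + (-4)*3 = -15
(a.b)^2 = (-15)^2 = 225
|rej|^2 = 29 - 225/19
= (551 - 225)/19
= 326/19
In lowest terms: 326/19


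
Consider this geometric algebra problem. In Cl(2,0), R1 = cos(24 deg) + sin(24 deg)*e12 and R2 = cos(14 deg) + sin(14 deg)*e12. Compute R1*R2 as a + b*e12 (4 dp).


Same-plane rotors commute and their half-angles add:
R1*R2 = cos(a1 + a2) + sin(a1 + a2)*e12.
a1 + a2 = 24 + 14 = 38 deg
cos(38 deg) = 0.7880
sin(38 deg) = 0.6157
R1*R2 = 0.7880 + 0.6157*e12


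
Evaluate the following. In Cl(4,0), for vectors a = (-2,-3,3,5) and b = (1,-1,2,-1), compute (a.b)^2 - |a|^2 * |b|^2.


a . b = (-2)*1 + (-3)*(-1) + 3*2 + 5*(-1)
= -2 + 3 + 6 + (-5) = 2
|a|^2 = (-2)^2 + (-3)^2 + 3^2 + 5^2 = 47
|b|^2 = 1^2 + (-1)^2 + 2^2 + (-1)^2 = 7
(a.b)^2 = 2^2 = 4
|a|^2 * |b|^2 = 47 * 7 = 329
Result = 4 - 329 = -325


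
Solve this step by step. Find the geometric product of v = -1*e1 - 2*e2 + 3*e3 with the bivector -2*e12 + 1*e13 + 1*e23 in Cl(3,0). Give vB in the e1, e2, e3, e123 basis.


vB has grade-1 (vector) and grade-3 (trivector) parts: vB = (v _| B) + (v ^ B).
Vector part <vB>_1:
  e1: -v2*b12 - v3*b13 = -(-2)*(-2) - (3)*(1) = -7
  e2: v1*b12 - v3*b23 = (-1)*(-2) - (3)*(1) = -1
  e3: v1*b13 + v2*b23 = (-1)*(1) + (-2)*(1) = -3
Trivector part <vB>_3:
  e123: v1*b23 - v2*b13 + v3*b12 = (-1)*(1) - (-2)*(1) + (3)*(-2) = -5
vB = -7*e1 - 1*e2 - 3*e3 - 5*e123


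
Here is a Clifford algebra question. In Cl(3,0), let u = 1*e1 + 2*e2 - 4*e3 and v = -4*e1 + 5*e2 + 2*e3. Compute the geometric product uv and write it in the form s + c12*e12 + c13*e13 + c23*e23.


In Cl(3,0): e_i^2 = 1, e_ie_j = -e_je_i for i != j.
Scalar part = u . v = 1*(-4) + 2*5 + (-4)*2
= -4 + 10 + (-8) = -2
e12 coeff = 1*5 - 2*(-4) = 5 - (-8) = 13
e13 coeff = 1*2 - (-4)*(-4) = 2 - 16 = -14
e23 coeff = 2*2 - (-4)*5 = 4 - (-20) = 24
uv = -2 + 13*e12 - 14*e13 + 24*e23


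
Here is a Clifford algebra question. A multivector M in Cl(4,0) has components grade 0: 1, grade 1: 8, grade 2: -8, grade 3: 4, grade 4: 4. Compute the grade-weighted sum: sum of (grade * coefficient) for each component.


Grade-weighted sum = sum of grade_k * coefficient_k
0*1 = 0
1*8 = 8
2*(-8) = -16
3*4 = 12
4*4 = 16
Total = 0 + 8 + (-16) + 12 + 16 = 20


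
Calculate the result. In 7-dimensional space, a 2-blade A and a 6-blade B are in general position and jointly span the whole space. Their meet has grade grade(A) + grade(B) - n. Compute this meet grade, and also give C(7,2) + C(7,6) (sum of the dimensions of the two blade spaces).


Meet grade = grade(A) + grade(B) - n
= 2 + 6 - 7 = 1
C(7,2) = 21
C(7,6) = 7
dim_A + dim_B = 21 + 7 = 28


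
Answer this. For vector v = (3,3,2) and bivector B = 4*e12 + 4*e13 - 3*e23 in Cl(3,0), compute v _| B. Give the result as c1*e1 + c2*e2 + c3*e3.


Left contraction v _| B = <vB>_1 (grade-1 part of the geometric product vB).
Using e1_|e12 = e2, e2_|e12 = -e1, e1_|e13 = e3, e3_|e13 = -e1, e2_|e23 = e3, e3_|e23 = -e2:
e1 coeff: -v2*b12 - v3*b13 = -(3)*(4) - (2)*(4) = -20
e2 coeff: v1*b12 - v3*b23 = (3)*(4) - (2)*(-3) = 18
e3 coeff: v1*b13 + v2*b23 = (3)*(4) + (3)*(-3) = 3
v _| B = -20*e1 + 18*e2 + 3*e3


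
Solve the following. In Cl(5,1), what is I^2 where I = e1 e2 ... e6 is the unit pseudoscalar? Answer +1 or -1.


The pseudoscalar I = e1...e_n (product of all n generators) of Cl(p,q) satisfies I^2 = (-1)^(q + n(n-1)/2).
p = 5, q = 1, n = p + q = 6
n(n-1)/2 = 6 * 5 / 2 = 15
Exponent = q + n(n-1)/2 = 1 + 15 = 16
I^2 = (-1)^16 = +1


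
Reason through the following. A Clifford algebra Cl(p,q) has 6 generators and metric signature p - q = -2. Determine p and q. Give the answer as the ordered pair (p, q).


We need p + q = 6 and p - q = -2.
Adding: 2p = 6 + (-2) = 4, so p = 2.
Then q = 6 - 2 = 4.
(p, q) = (2, 4)


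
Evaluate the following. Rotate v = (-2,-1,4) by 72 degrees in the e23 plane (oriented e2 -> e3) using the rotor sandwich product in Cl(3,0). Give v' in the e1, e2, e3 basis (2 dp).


Rotor R = cos(36deg) - sin(36deg)*e23
Rotation angle theta = 2 * 36 = 72 degrees in the e23 plane (e2 -> e3).
The component perpendicular to the plane (e1) is invariant: v'_1 = v1 = -2.00
cos(72deg) = 0.3090, sin(72deg) = 0.9511
v'_2 = v2*cos(theta) - v3*sin(theta) = -1*0.3090 - 4*0.9511 = -4.11
v'_3 = v2*sin(theta) + v3*cos(theta) = -1*0.9511 + 4*0.3090 = 0.29
v' = -2.00*e1 - 4.11*e2 + 0.29*e3


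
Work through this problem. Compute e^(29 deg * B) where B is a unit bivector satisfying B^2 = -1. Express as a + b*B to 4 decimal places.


For a unit bivector B with B^2 = -1, the exponential series gives
e^(theta*B) = cos(theta) + sin(theta)*B (the GA analogue of Euler's formula).
theta = 29 degrees = 0.506145 rad
cos(29 deg) = 0.8746
sin(29 deg) = 0.4848
exp(theta*B) = 0.8746 + 0.4848*B


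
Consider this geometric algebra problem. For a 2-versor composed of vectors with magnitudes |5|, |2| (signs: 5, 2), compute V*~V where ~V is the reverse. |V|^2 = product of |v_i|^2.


Each vector v_i has |v_i|^2 = s_i^2
Squared scales: 5^2 = 25, 2^2 = 4
|V|^2 = 25 * 4
= 100


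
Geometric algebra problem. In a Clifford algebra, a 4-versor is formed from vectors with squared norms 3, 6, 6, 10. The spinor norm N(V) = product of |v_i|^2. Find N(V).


Spinor norm N(V) = |v1|^2 * |v2|^2 * ... * |v4|^2
= 3 * 6 * 6 * 10
Running product: 3, 18, 108, 1080
N(V) = 1080


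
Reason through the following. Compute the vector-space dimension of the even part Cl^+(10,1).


Even subalgebra dimension = 2^(n-1)
n = 10 + 1 = 11
2^(11 - 1) = 2^10 = 1024
Verification: sum of C(11,k) for even k = 1 + 55 + 330 + 462 + 165 + 11 = 1024
Result = 1024


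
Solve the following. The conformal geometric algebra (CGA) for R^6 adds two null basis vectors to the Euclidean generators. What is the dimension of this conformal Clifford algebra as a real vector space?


The conformal model of R^6 uses Cl(7,1): the 6 Euclidean generators plus two extra orthogonal generators e+ (e+^2 = +1) and e- (e-^2 = -1), from which the null vectors e0, einf are built.
Number of generators m = 6 + 2 = 8.
dim Cl(p,q) = 2^m = 2^8 = 256


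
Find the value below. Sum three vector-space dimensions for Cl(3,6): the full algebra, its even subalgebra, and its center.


n = 3 + 6 = 9
Total dim = 2^9 = 512
Even subalgebra dim = 2^8 = 256
n is odd, so center dim = 2
Sum = 512 + 256 + 2 = 770


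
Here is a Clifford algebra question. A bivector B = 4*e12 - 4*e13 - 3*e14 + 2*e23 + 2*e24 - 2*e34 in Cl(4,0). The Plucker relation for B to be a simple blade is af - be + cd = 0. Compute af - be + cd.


Plucker relation: af - be + cd
a*f = 4*(-2) = -8
b*e = (-4)*2 = -8
c*d = (-3)*2 = -6
af - be + cd = -8 - (-8) + (-6)
= -6


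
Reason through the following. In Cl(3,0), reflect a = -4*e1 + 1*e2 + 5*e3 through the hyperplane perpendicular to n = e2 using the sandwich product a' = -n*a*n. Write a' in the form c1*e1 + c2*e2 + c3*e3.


Reflection formula: a' = -n*a*n, with n = e2 (unit vector, n^2 = 1).
For reflection through hyperplane perp to e2:
The component along e2 flips sign, others stay.
a = (-4, 1, 5)
a' = (-4, -1, 5)
a' = -4*e1 - 1*e2 + 5*e3


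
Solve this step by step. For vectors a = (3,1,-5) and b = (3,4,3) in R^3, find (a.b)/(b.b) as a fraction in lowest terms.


Projection coefficient = (a . b) / (b . b)
a . b = 3*3 + 1*4 + (-5)*3
= 9 + 4 + (-15) = -2
b . b = 3^2 + 4^2 + 3^2
= 9 + 16 + 9 = 34
Coefficient = -2/34
In lowest terms: -1/17


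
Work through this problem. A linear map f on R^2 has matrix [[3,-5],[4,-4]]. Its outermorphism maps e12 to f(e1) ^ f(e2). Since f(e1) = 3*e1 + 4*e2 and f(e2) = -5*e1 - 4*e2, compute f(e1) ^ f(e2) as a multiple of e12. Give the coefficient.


The outermorphism of a linear map f sends e1^e2 to f(e1)^f(e2).
f(e1) = 3*e1 + 4*e2
f(e2) = -5*e1 - 4*e2
f(e1) ^ f(e2) = (3*e1 + 4*e2) ^ (-5*e1 - 4*e2)
= 3*(-4)*e12 + 4*(-5)*e21
= (-12 - (-20))*e12
= 8*e12
Coefficient = 8


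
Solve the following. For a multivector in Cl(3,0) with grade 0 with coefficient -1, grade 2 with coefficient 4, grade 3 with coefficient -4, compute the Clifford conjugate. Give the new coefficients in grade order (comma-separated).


Clifford conjugate sign for grade k: (-1)^(k(k+1)/2)
Grade 0: (-1)^(0*1/2) = (-1)^0 = 1, coeff -1 -> -1
Grade 2: (-1)^(2*3/2) = (-1)^3 = -1, coeff 4 -> -4
Grade 3: (-1)^(3*4/2) = (-1)^6 = 1, coeff -4 -> -4
Conjugated coefficients: -1, -4, -4


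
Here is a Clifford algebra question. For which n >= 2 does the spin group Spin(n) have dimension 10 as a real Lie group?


dim Spin(n) = dim so(n) = n(n-1)/2.
Solve n(n-1)/2 = 10, i.e. n^2 - n - 20 = 0.
Discriminant = 1 + 8*10 = 81
n = (1 + sqrt(81))/2 = (1 + 9)/2 = 5


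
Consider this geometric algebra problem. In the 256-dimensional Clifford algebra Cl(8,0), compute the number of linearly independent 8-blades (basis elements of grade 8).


Number of grade-k basis blades in Cl(p,q) with n = p + q is C(n, k).
n = 8 + 0 = 8
C(8, 8) = 8! / (8! * 0!)
= 40320 / (40320 * 1)
= 1


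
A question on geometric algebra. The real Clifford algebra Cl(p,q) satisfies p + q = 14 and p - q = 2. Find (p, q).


We need p + q = 14 and p - q = 2.
Adding: 2p = 14 + 2 = 16, so p = 8.
Then q = 14 - 8 = 6.
(p, q) = (8, 6)


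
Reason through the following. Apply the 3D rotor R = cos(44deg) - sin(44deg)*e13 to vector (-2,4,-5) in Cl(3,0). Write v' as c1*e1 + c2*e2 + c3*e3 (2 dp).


Rotor R = cos(44deg) - sin(44deg)*e13
Rotation angle theta = 2 * 44 = 88 degrees in the e13 plane (e1 -> e3).
The component perpendicular to the plane (e2) is invariant: v'_2 = v2 = 4.00
cos(88deg) = 0.0349, sin(88deg) = 0.9994
v'_1 = v1*cos(theta) - v3*sin(theta) = -2*0.0349 - (-5)*0.9994 = 4.93
v'_3 = v1*sin(theta) + v3*cos(theta) = -2*0.9994 + (-5)*0.0349 = -2.17
v' = 4.93*e1 + 4.00*e2 - 2.17*e3


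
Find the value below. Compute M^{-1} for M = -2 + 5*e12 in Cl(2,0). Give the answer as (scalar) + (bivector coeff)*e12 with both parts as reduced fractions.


M = -2 + 5*e12, where e12^2 = -1.
Since M commutes with its reverse ~M = a - b*e12, M * ~M = a^2 - b^2*e12^2 = a^2 + b^2.
So M^{-1} = ~M / (a^2 + b^2) = (a - b*e12)/(a^2 + b^2).
a^2 + b^2 = 4 + 25 = 29
Scalar part = -2/29 = -2/29
Bivector coeff = -5/29 = -5/29
M^{-1} = -2/29 - 5/29*e12


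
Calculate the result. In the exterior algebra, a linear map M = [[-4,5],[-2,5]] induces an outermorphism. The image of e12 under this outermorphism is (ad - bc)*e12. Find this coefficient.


The outermorphism of a linear map f sends e1^e2 to f(e1)^f(e2).
f(e1) = -4*e1 - 2*e2
f(e2) = 5*e1 + 5*e2
f(e1) ^ f(e2) = (-4*e1 - 2*e2) ^ (5*e1 + 5*e2)
= (-4)*5*e12 + (-2)*5*e21
= (-20 - (-10))*e12
= -10*e12
Coefficient = -10


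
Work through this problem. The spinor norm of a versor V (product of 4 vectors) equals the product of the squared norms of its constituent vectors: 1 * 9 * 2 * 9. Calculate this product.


Spinor norm N(V) = |v1|^2 * |v2|^2 * ... * |v4|^2
= 1 * 9 * 2 * 9
Running product: 1, 9, 18, 162
N(V) = 162


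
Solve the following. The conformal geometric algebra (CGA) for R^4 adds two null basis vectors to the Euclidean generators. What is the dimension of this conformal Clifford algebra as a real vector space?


The conformal model of R^4 uses Cl(5,1): the 4 Euclidean generators plus two extra orthogonal generators e+ (e+^2 = +1) and e- (e-^2 = -1), from which the null vectors e0, einf are built.
Number of generators m = 4 + 2 = 6.
dim Cl(p,q) = 2^m = 2^6 = 64


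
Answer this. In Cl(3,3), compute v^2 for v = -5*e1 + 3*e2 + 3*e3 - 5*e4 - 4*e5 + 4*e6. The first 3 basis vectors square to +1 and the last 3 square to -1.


v^2 = sum of c_i^2 * e_i^2
Positive signature terms (e_i^2 = +1): (-5)^2 + 3^2 + 3^2 = 43
Negative signature terms (e_j^2 = -1): (-5)^2 + (-4)^2 + 4^2 = 57
v^2 = 43 - 57 = -14


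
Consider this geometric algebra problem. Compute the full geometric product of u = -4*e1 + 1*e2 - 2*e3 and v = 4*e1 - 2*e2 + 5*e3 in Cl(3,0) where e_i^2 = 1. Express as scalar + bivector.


In Cl(3,0): e_i^2 = 1, e_ie_j = -e_je_i for i != j.
Scalar part = u . v = (-4)*4 + 1*(-2) + (-2)*5
= -16 + (-2) + (-10) = -28
e12 coeff = (-4)*(-2) - 1*4 = 8 - 4 = 4
e13 coeff = (-4)*5 - (-2)*4 = -20 - (-8) = -12
e23 coeff = 1*5 - (-2)*(-2) = 5 - 4 = 1
uv = -28 + 4*e12 - 12*e13 + 1*e23
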